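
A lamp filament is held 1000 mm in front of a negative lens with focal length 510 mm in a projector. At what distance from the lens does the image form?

338 mm

For a negative lens, f = -510 mm.
Lens equation: 1/v = 1/f − 1/u = 1/(-510.0) − 1/(1000) = -0.001961 − 0.001000 = -0.002961, so v = -338 mm.
The image is virtual, upright and reduced, on the same side as the object.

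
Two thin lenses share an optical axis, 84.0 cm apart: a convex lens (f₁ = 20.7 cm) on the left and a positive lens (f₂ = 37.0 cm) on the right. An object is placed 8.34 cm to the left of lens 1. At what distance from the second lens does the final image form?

Lens 1: 1/d_i1 = 1/f₁ − 1/d_o1 = 1/(20.7) − 1/(8.34) = -0.07159, so d_i1 = -13.97 cm.
The intermediate image is 13.97 cm to the left of lens 1 (virtual), which is 84.0 − (-13.97) = 97.97 cm to the left of lens 2, so d_o2 = +97.97 cm.
Lens 2: 1/d_i2 = 1/f₂ − 1/d_o2 = 1/(37.0) − 1/(97.97) = 0.01682, so d_i2 = 59.5 cm.
The final image is real, 59.5 cm to the right of lens 2 (overall magnification ≈ -1.0).

59.5 cm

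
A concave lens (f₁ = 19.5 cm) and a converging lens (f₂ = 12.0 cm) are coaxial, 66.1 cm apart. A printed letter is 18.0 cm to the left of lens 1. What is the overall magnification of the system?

f₁ = −19.5 cm (diverging).
Lens 1: 1/d_i1 = 1/(-19.5) − 1/(18.0) = -0.1068, so d_i1 = -9.360 cm; m₁ = −d_i1/d_o1 = +0.5200.
d_o2 = 66.1 − (-9.360) = 75.46 cm.
Lens 2: 1/d_i2 = 1/(12.0) − 1/(75.46) = 0.07008, so d_i2 = 14.27 cm; m₂ = −d_i2/d_o2 = -0.1891.
m = m₁·m₂ = (+0.5200)(-0.1891) = -0.0983.

m = -0.0983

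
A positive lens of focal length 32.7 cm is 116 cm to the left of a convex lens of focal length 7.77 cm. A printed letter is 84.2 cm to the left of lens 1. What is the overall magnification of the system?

Lens 1: 1/d_i1 = 1/(32.7) − 1/(84.2) = 0.01870, so d_i1 = 53.46 cm; m₁ = −d_i1/d_o1 = -0.6349.
d_o2 = 116 − (53.46) = 62.54 cm.
Lens 2: 1/d_i2 = 1/(7.77) − 1/(62.54) = 0.1127, so d_i2 = 8.872 cm; m₂ = −d_i2/d_o2 = -0.1419.
m = m₁·m₂ = (-0.6349)(-0.1419) = +0.0901.

m = +0.0901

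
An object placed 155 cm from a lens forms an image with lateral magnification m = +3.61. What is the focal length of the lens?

f = 214 cm (converging)

m = −d_i/d_o ⇒ d_i = −m·d_o = −(+3.61)·(155) = -559.5 cm.
1/f = 1/d_o + 1/d_i = 1/(155) + 1/(-559.5) = 0.004664, so f = 214 cm.
Since f is positive, the lens is converging.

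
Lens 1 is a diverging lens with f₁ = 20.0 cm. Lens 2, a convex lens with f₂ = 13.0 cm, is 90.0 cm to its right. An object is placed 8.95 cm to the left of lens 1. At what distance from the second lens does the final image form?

15.0 cm

Lens 1 is diverging, so f₁ = −20.0 cm.
Lens 1: 1/d_i1 = 1/f₁ − 1/d_o1 = 1/(-20.0) − 1/(8.95) = -0.1617, so d_i1 = -6.183 cm.
The intermediate image is 6.183 cm to the left of lens 1 (virtual), which is 90.0 − (-6.183) = 96.18 cm to the left of lens 2, so d_o2 = +96.18 cm.
Lens 2: 1/d_i2 = 1/f₂ − 1/d_o2 = 1/(13.0) − 1/(96.18) = 0.06653, so d_i2 = 15.0 cm.
The final image is real, 15.0 cm to the right of lens 2 (overall magnification ≈ -0.11).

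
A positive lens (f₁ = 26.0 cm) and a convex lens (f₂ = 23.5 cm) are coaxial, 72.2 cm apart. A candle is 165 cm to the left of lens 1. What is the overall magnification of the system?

m = +0.246

Lens 1: 1/d_i1 = 1/(26.0) − 1/(165) = 0.03240, so d_i1 = 30.86 cm; m₁ = −d_i1/d_o1 = -0.1870.
d_o2 = 72.2 − (30.86) = 41.34 cm.
Lens 2: 1/d_i2 = 1/(23.5) − 1/(41.34) = 0.01836, so d_i2 = 54.46 cm; m₂ = −d_i2/d_o2 = -1.317.
m = m₁·m₂ = (-0.1870)(-1.317) = +0.246.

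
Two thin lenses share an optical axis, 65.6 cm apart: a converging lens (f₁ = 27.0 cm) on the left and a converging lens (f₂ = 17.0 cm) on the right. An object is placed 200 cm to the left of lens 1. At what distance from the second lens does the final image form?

33.6 cm

Lens 1: 1/d_i1 = 1/f₁ − 1/d_o1 = 1/(27.0) − 1/(200) = 0.03204, so d_i1 = 31.21 cm.
The intermediate image is 31.21 cm to the right of lens 1, which is 65.6 − (31.21) = 34.39 cm to the left of lens 2, so d_o2 = +34.39 cm.
Lens 2: 1/d_i2 = 1/f₂ − 1/d_o2 = 1/(17.0) − 1/(34.39) = 0.02975, so d_i2 = 33.6 cm.
The final image is real, 33.6 cm to the right of lens 2 (overall magnification ≈ 0.15).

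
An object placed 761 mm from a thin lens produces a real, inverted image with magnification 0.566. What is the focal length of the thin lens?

m = −d_i/d_o ⇒ d_i = −m·d_o = −(-0.566)·(761) = 430.7 mm.
1/f = 1/d_o + 1/d_i = 1/(761) + 1/(430.7) = 0.003636, so f = 275 mm.
Since f is positive, the thin lens is converging.

f = 275 mm (converging)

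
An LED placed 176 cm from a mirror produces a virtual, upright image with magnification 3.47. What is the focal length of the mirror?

f = 247 cm (concave)

m = −d_i/d_o ⇒ d_i = −m·d_o = −(+3.47)·(176) = -610.7 cm.
1/f = 1/d_o + 1/d_i = 1/(176) + 1/(-610.7) = 0.004044, so f = 247 cm.
Since f is positive, the mirror is concave.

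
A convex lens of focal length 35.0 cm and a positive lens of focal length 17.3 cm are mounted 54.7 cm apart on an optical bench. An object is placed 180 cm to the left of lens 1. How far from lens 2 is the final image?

32.2 cm

Lens 1: 1/d_i1 = 1/f₁ − 1/d_o1 = 1/(35.0) − 1/(180) = 0.02302, so d_i1 = 43.45 cm.
The intermediate image is 43.45 cm to the right of lens 1, which is 54.7 − (43.45) = 11.25 cm to the left of lens 2, so d_o2 = +11.25 cm.
Lens 2: 1/d_i2 = 1/f₂ − 1/d_o2 = 1/(17.3) − 1/(11.25) = -0.03109, so d_i2 = -32.2 cm.
The final image is virtual, 32.2 cm to the left of lens 2 (overall magnification ≈ -0.69).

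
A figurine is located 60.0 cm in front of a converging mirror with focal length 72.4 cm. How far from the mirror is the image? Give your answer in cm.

Mirror equation: 1/v = 1/f − 1/u = 1/(72.40) − 1/(60.0) = 0.01381 − 0.01667 = -0.002855, so v = -350 cm.
The image is virtual, upright and enlarged, behind the mirror.

350 cm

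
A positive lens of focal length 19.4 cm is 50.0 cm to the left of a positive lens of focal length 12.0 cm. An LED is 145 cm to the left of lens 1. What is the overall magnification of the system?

Lens 1: 1/d_i1 = 1/(19.4) − 1/(145) = 0.04465, so d_i1 = 22.40 cm; m₁ = −d_i1/d_o1 = -0.1545.
d_o2 = 50.0 − (22.40) = 27.60 cm.
Lens 2: 1/d_i2 = 1/(12.0) − 1/(27.60) = 0.04710, so d_i2 = 21.23 cm; m₂ = −d_i2/d_o2 = -0.7692.
m = m₁·m₂ = (-0.1545)(-0.7692) = +0.119.

m = +0.119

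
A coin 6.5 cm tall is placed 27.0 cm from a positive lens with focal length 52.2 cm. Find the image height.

13.5 cm

1/d_i = 1/f − 1/d_o = 1/(52.20) − 1/(27.0) = -0.01788, so d_i = -55.93 cm.
m = −d_i/d_o = +2.071.
|h_i| = |m|·h_o = 2.071 × 6.5 = 13.5 cm. The image is virtual, upright and enlarged, on the same side as the object.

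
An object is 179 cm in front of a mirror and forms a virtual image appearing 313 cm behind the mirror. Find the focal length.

Virtual image ⇒ d_i = −313 cm.
1/f = 1/d_o + 1/d_i = 1/(179) + 1/(-313) = 0.002392, so f = 418 cm.
Since f is positive, the mirror is concave.

f = 418 cm (concave)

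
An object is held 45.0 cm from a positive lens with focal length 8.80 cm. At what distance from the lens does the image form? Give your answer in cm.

Thin-lens equation: 1/q = 1/f − 1/p = 1/(8.800) − 1/(45.0) = 0.1136 − 0.02222 = 0.09141, so q = 10.9 cm.
The image is real, inverted and reduced, on the far side of the lens.

10.9 cm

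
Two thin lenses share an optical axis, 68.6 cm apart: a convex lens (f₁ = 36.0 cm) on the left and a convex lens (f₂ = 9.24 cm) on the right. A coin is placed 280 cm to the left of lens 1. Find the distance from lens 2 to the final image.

14.0 cm

Lens 1: 1/d_i1 = 1/f₁ − 1/d_o1 = 1/(36.0) − 1/(280) = 0.02421, so d_i1 = 41.31 cm.
The intermediate image is 41.31 cm to the right of lens 1, which is 68.6 − (41.31) = 27.29 cm to the left of lens 2, so d_o2 = +27.29 cm.
Lens 2: 1/d_i2 = 1/f₂ − 1/d_o2 = 1/(9.24) − 1/(27.29) = 0.07158, so d_i2 = 14.0 cm.
The final image is real, 14.0 cm to the right of lens 2 (overall magnification ≈ 0.076).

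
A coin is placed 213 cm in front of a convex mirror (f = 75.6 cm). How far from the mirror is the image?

55.8 cm

For a convex mirror, f = -75.6 cm.
Mirror equation: 1/d_i = 1/f − 1/d_o = 1/(-75.60) − 1/(213) = -0.01323 − 0.004695 = -0.01792, so d_i = -55.8 cm.
The image is virtual, upright and reduced, behind the mirror.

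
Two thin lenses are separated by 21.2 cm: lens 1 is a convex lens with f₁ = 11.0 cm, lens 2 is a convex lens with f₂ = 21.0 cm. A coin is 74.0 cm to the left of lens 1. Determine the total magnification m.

m = -0.288

Lens 1: 1/d_i1 = 1/(11.0) − 1/(74.0) = 0.07740, so d_i1 = 12.92 cm; m₁ = −d_i1/d_o1 = -0.1746.
d_o2 = 21.2 − (12.92) = 8.280 cm.
Lens 2: 1/d_i2 = 1/(21.0) − 1/(8.280) = -0.07315, so d_i2 = -13.67 cm; m₂ = −d_i2/d_o2 = +1.651.
m = m₁·m₂ = (-0.1746)(+1.651) = -0.288.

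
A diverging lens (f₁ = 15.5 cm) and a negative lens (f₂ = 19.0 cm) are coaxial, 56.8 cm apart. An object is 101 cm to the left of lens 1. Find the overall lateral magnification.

f₁ = −15.5 cm (diverging).
Lens 1: 1/d_i1 = 1/(-15.5) − 1/(101) = -0.07442, so d_i1 = -13.44 cm; m₁ = −d_i1/d_o1 = +0.1331.
d_o2 = 56.8 − (-13.44) = 70.24 cm.
f₂ = −19.0 cm (diverging).
Lens 2: 1/d_i2 = 1/(-19.0) − 1/(70.24) = -0.06687, so d_i2 = -14.95 cm; m₂ = −d_i2/d_o2 = +0.2129.
m = m₁·m₂ = (+0.1331)(+0.2129) = +0.0283.

m = +0.0283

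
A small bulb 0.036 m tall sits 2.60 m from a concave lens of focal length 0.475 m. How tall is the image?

0.00556 m

For a concave lens, f = -0.475 m.
1/d_i = 1/f − 1/d_o = 1/(-0.4750) − 1/(2.60) = -2.490, so d_i = -0.4016 m.
m = −d_i/d_o = +0.1545.
|h_i| = |m|·h_o = 0.1545 × 0.036 = 0.00556 m. The image is virtual, upright and reduced, on the same side as the object.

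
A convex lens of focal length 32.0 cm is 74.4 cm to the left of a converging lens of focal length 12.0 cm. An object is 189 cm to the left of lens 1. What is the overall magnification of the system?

Lens 1: 1/d_i1 = 1/(32.0) − 1/(189) = 0.02596, so d_i1 = 38.52 cm; m₁ = −d_i1/d_o1 = -0.2038.
d_o2 = 74.4 − (38.52) = 35.88 cm.
Lens 2: 1/d_i2 = 1/(12.0) − 1/(35.88) = 0.05546, so d_i2 = 18.03 cm; m₂ = −d_i2/d_o2 = -0.5025.
m = m₁·m₂ = (-0.2038)(-0.5025) = +0.102.

m = +0.102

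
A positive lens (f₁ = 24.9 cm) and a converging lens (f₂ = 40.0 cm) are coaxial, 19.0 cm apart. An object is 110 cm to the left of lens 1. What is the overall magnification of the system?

Lens 1: 1/d_i1 = 1/(24.9) − 1/(110) = 0.03107, so d_i1 = 32.19 cm; m₁ = −d_i1/d_o1 = -0.2926.
d_o2 = 19.0 − (32.19) = -13.19 cm (virtual object).
Lens 2: 1/d_i2 = 1/(40.0) − 1/(-13.19) = 0.1008, so d_i2 = 9.919 cm; m₂ = −d_i2/d_o2 = +0.7520.
m = m₁·m₂ = (-0.2926)(+0.7520) = -0.220.

m = -0.220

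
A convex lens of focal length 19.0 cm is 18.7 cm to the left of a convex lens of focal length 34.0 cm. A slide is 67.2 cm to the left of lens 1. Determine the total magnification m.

m = -0.321

Lens 1: 1/d_i1 = 1/(19.0) − 1/(67.2) = 0.03775, so d_i1 = 26.49 cm; m₁ = −d_i1/d_o1 = -0.3942.
d_o2 = 18.7 − (26.49) = -7.790 cm (virtual object).
Lens 2: 1/d_i2 = 1/(34.0) − 1/(-7.790) = 0.1578, so d_i2 = 6.338 cm; m₂ = −d_i2/d_o2 = +0.8136.
m = m₁·m₂ = (-0.3942)(+0.8136) = -0.321.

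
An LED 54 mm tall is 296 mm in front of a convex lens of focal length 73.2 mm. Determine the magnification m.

m = -0.329

1/d_i = 1/f − 1/d_o = 1/(73.20) − 1/(296) = 0.01028, so d_i = 97.25 mm.
m = −d_i/d_o = −(97.25)/(296) = -0.329.
The image is real, inverted and reduced, on the far side of the lens.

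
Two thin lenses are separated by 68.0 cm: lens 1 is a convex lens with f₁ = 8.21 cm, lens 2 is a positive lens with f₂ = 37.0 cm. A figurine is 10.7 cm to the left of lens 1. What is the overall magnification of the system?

m = -28.5

Lens 1: 1/d_i1 = 1/(8.21) − 1/(10.7) = 0.02834, so d_i1 = 35.28 cm; m₁ = −d_i1/d_o1 = -3.297.
d_o2 = 68.0 − (35.28) = 32.72 cm.
Lens 2: 1/d_i2 = 1/(37.0) − 1/(32.72) = -0.003535, so d_i2 = -282.9 cm; m₂ = −d_i2/d_o2 = +8.645.
m = m₁·m₂ = (-3.297)(+8.645) = -28.5.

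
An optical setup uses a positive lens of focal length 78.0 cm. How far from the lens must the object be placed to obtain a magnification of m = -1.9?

119 cm

m = −d_i/d_o ⇒ d_i = −m·d_o.
1/f = 1/d_o + 1/d_i = 1/d_o − 1/(m·d_o) = (1 − 1/m)/d_o, so d_o = f(1 − 1/m) = (78.00)(1 − 1/(-1.9)) = 119 cm.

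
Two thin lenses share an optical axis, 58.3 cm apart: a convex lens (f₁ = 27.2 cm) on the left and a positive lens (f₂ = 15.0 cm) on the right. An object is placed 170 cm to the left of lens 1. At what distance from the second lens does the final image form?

35.6 cm

Lens 1: 1/d_i1 = 1/f₁ − 1/d_o1 = 1/(27.2) − 1/(170) = 0.03088, so d_i1 = 32.38 cm.
The intermediate image is 32.38 cm to the right of lens 1, which is 58.3 − (32.38) = 25.92 cm to the left of lens 2, so d_o2 = +25.92 cm.
Lens 2: 1/d_i2 = 1/f₂ − 1/d_o2 = 1/(15.0) − 1/(25.92) = 0.02809, so d_i2 = 35.6 cm.
The final image is real, 35.6 cm to the right of lens 2 (overall magnification ≈ 0.26).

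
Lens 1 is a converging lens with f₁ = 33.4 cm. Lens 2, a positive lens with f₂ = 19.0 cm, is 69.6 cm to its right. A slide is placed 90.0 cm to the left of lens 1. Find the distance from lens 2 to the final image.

Lens 1: 1/d_i1 = 1/f₁ − 1/d_o1 = 1/(33.4) − 1/(90.0) = 0.01883, so d_i1 = 53.11 cm.
The intermediate image is 53.11 cm to the right of lens 1, which is 69.6 − (53.11) = 16.49 cm to the left of lens 2, so d_o2 = +16.49 cm.
Lens 2: 1/d_i2 = 1/f₂ − 1/d_o2 = 1/(19.0) − 1/(16.49) = -0.008011, so d_i2 = -125 cm.
The final image is virtual, 125 cm to the left of lens 2 (overall magnification ≈ -4.5).

125 cm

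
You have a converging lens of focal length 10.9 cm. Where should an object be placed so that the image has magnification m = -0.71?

m = −d_i/d_o ⇒ d_i = −m·d_o.
1/f = 1/d_o + 1/d_i = 1/d_o − 1/(m·d_o) = (1 − 1/m)/d_o, so d_o = f(1 − 1/m) = (10.90)(1 − 1/(-0.71)) = 26.3 cm.

26.3 cm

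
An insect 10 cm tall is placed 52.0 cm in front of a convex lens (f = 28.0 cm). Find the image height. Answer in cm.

11.7 cm

1/d_i = 1/f − 1/d_o = 1/(28.00) − 1/(52.0) = 0.01648, so d_i = 60.67 cm.
m = −d_i/d_o = -1.167.
|h_i| = |m|·h_o = 1.167 × 10 = 11.7 cm. The image is real, inverted and enlarged, on the far side of the lens.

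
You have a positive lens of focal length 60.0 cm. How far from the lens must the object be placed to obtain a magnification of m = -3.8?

m = −d_i/d_o ⇒ d_i = −m·d_o.
1/f = 1/d_o + 1/d_i = 1/d_o − 1/(m·d_o) = (1 − 1/m)/d_o, so d_o = f(1 − 1/m) = (60.00)(1 − 1/(-3.8)) = 75.8 cm.

75.8 cm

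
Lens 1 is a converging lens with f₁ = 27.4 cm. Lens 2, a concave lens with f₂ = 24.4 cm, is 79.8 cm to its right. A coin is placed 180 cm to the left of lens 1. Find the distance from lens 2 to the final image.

Lens 1: 1/d_i1 = 1/f₁ − 1/d_o1 = 1/(27.4) − 1/(180) = 0.03094, so d_i1 = 32.32 cm.
The intermediate image is 32.32 cm to the right of lens 1, which is 79.8 − (32.32) = 47.48 cm to the left of lens 2, so d_o2 = +47.48 cm.
Lens 2 is diverging, so f₂ = −24.4 cm.
Lens 2: 1/d_i2 = 1/f₂ − 1/d_o2 = 1/(-24.4) − 1/(47.48) = -0.06205, so d_i2 = -16.1 cm.
The final image is virtual, 16.1 cm to the left of lens 2 (overall magnification ≈ -0.061).

16.1 cm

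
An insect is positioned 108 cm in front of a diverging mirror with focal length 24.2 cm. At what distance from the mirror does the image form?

19.8 cm

For a diverging mirror, f = -24.2 cm.
Mirror equation: 1/d_i = 1/f − 1/d_o = 1/(-24.20) − 1/(108) = -0.04132 − 0.009259 = -0.05058, so d_i = -19.8 cm.
The image is virtual, upright and reduced, behind the mirror.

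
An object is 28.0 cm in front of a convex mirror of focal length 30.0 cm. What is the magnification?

For a convex mirror, f = -30.0 cm.
1/d_i = 1/f − 1/d_o = 1/(-30.00) − 1/(28.0) = -0.06905, so d_i = -14.48 cm.
m = −d_i/d_o = −(-14.48)/(28.0) = +0.517.
The image is virtual, upright and reduced, behind the mirror.

m = +0.517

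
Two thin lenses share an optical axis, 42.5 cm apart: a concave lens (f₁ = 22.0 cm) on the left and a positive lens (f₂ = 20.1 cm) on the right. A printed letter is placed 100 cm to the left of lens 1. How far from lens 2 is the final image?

30.1 cm

Lens 1 is diverging, so f₁ = −22.0 cm.
Lens 1: 1/d_i1 = 1/f₁ − 1/d_o1 = 1/(-22.0) − 1/(100) = -0.05545, so d_i1 = -18.03 cm.
The intermediate image is 18.03 cm to the left of lens 1 (virtual), which is 42.5 − (-18.03) = 60.53 cm to the left of lens 2, so d_o2 = +60.53 cm.
Lens 2: 1/d_i2 = 1/f₂ − 1/d_o2 = 1/(20.1) − 1/(60.53) = 0.03323, so d_i2 = 30.1 cm.
The final image is real, 30.1 cm to the right of lens 2 (overall magnification ≈ -0.090).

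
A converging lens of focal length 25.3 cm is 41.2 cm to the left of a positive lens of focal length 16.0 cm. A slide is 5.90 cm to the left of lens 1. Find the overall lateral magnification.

m = -0.634

Lens 1: 1/d_i1 = 1/(25.3) − 1/(5.90) = -0.1300, so d_i1 = -7.694 cm; m₁ = −d_i1/d_o1 = +1.304.
d_o2 = 41.2 − (-7.694) = 48.89 cm.
Lens 2: 1/d_i2 = 1/(16.0) − 1/(48.89) = 0.04205, so d_i2 = 23.78 cm; m₂ = −d_i2/d_o2 = -0.4865.
m = m₁·m₂ = (+1.304)(-0.4865) = -0.634.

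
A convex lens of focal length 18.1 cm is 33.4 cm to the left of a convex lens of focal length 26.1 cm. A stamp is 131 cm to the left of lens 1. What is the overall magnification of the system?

Lens 1: 1/d_i1 = 1/(18.1) − 1/(131) = 0.04762, so d_i1 = 21.00 cm; m₁ = −d_i1/d_o1 = -0.1603.
d_o2 = 33.4 − (21.00) = 12.40 cm.
Lens 2: 1/d_i2 = 1/(26.1) − 1/(12.40) = -0.04233, so d_i2 = -23.62 cm; m₂ = −d_i2/d_o2 = +1.905.
m = m₁·m₂ = (-0.1603)(+1.905) = -0.305.

m = -0.305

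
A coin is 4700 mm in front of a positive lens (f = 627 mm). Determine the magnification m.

m = -0.154

1/d_i = 1/f − 1/d_o = 1/(627.0) − 1/(4700) = 0.001382, so d_i = 723.5 mm.
m = −d_i/d_o = −(723.5)/(4700) = -0.154.
The image is real, inverted and reduced, on the far side of the lens.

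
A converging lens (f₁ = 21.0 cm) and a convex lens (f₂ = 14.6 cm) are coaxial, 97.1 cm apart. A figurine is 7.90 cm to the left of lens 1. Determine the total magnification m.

m = -0.246

Lens 1: 1/d_i1 = 1/(21.0) − 1/(7.90) = -0.07896, so d_i1 = -12.66 cm; m₁ = −d_i1/d_o1 = +1.603.
d_o2 = 97.1 − (-12.66) = 109.8 cm.
Lens 2: 1/d_i2 = 1/(14.6) − 1/(109.8) = 0.05939, so d_i2 = 16.84 cm; m₂ = −d_i2/d_o2 = -0.1534.
m = m₁·m₂ = (+1.603)(-0.1534) = -0.246.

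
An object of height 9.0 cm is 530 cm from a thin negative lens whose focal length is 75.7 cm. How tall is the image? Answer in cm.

For a negative lens, f = -75.7 cm.
1/d_i = 1/f − 1/d_o = 1/(-75.70) − 1/(530) = -0.01510, so d_i = -66.24 cm.
m = −d_i/d_o = +0.1250.
|h_i| = |m|·h_o = 0.1250 × 9.0 = 1.12 cm. The image is virtual, upright and reduced, on the same side as the object.

1.12 cm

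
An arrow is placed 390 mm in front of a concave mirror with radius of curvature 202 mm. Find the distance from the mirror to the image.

136 mm

f = R/2 = 202/2 = 101.0 mm.
Mirror equation: 1/v = 1/f − 1/u = 1/(101.0) − 1/(390) = 0.009901 − 0.002564 = 0.007337, so v = 136 mm.
The image is real, inverted and reduced, in front of the mirror.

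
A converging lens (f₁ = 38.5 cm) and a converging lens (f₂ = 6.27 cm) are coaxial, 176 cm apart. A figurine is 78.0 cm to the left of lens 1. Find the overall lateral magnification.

m = +0.0652

Lens 1: 1/d_i1 = 1/(38.5) − 1/(78.0) = 0.01315, so d_i1 = 76.03 cm; m₁ = −d_i1/d_o1 = -0.9747.
d_o2 = 176 − (76.03) = 99.97 cm.
Lens 2: 1/d_i2 = 1/(6.27) − 1/(99.97) = 0.1495, so d_i2 = 6.690 cm; m₂ = −d_i2/d_o2 = -0.06692.
m = m₁·m₂ = (-0.9747)(-0.06692) = +0.0652.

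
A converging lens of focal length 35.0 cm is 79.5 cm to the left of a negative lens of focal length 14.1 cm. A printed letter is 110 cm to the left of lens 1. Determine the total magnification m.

m = -0.156

Lens 1: 1/d_i1 = 1/(35.0) − 1/(110) = 0.01948, so d_i1 = 51.33 cm; m₁ = −d_i1/d_o1 = -0.4666.
d_o2 = 79.5 − (51.33) = 28.17 cm.
f₂ = −14.1 cm (diverging).
Lens 2: 1/d_i2 = 1/(-14.1) − 1/(28.17) = -0.1064, so d_i2 = -9.397 cm; m₂ = −d_i2/d_o2 = +0.3336.
m = m₁·m₂ = (-0.4666)(+0.3336) = -0.156.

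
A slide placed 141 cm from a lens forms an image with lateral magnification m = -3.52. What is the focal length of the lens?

f = 110 cm (converging)

m = −d_i/d_o ⇒ d_i = −m·d_o = −(-3.52)·(141) = 496.3 cm.
1/f = 1/d_o + 1/d_i = 1/(141) + 1/(496.3) = 0.009107, so f = 110 cm.
Since f is positive, the lens is converging.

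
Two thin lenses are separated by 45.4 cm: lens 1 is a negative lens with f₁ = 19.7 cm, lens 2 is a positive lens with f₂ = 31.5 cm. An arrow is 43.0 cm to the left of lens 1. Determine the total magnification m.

m = -0.361

f₁ = −19.7 cm (diverging).
Lens 1: 1/d_i1 = 1/(-19.7) − 1/(43.0) = -0.07402, so d_i1 = -13.51 cm; m₁ = −d_i1/d_o1 = +0.3142.
d_o2 = 45.4 − (-13.51) = 58.91 cm.
Lens 2: 1/d_i2 = 1/(31.5) − 1/(58.91) = 0.01477, so d_i2 = 67.70 cm; m₂ = −d_i2/d_o2 = -1.149.
m = m₁·m₂ = (+0.3142)(-1.149) = -0.361.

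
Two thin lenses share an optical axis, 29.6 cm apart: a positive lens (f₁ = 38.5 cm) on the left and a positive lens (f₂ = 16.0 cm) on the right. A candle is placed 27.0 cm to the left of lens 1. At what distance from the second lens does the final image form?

18.5 cm

Lens 1: 1/d_i1 = 1/f₁ − 1/d_o1 = 1/(38.5) − 1/(27.0) = -0.01106, so d_i1 = -90.39 cm.
The intermediate image is 90.39 cm to the left of lens 1 (virtual), which is 29.6 − (-90.39) = 120.0 cm to the left of lens 2, so d_o2 = +120.0 cm.
Lens 2: 1/d_i2 = 1/f₂ − 1/d_o2 = 1/(16.0) − 1/(120.0) = 0.05417, so d_i2 = 18.5 cm.
The final image is real, 18.5 cm to the right of lens 2 (overall magnification ≈ -0.52).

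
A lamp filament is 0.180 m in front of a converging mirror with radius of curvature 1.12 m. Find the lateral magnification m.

f = R/2 = 1.12/2 = 0.5600 m.
1/d_i = 1/f − 1/d_o = 1/(0.5600) − 1/(0.180) = -3.770, so d_i = -0.2653 m.
m = −d_i/d_o = −(-0.2653)/(0.180) = +1.47.
The image is virtual, upright and enlarged, behind the mirror.

m = +1.47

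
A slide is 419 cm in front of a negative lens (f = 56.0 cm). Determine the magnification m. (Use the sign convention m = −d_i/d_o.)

For a negative lens, f = -56.0 cm.
1/d_i = 1/f − 1/d_o = 1/(-56.00) − 1/(419) = -0.02024, so d_i = -49.40 cm.
m = −d_i/d_o = −(-49.40)/(419) = +0.118.
The image is virtual, upright and reduced, on the same side as the object.

m = +0.118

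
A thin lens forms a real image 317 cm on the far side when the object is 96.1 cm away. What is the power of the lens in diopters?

d_i = +317 cm.
1/f = 1/d_o + 1/d_i = 1/(96.1) + 1/(317) = 0.01356 cm⁻¹.
f = 73.74 cm = 0.7374 m, so P = 1/f = +1.36 D.

P = +1.36 D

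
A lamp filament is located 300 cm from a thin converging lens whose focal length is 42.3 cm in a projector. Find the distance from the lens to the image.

Thin-lens equation: 1/q = 1/f − 1/p = 1/(42.30) − 1/(300) = 0.02364 − 0.003333 = 0.02031, so q = 49.2 cm.
The image is real, inverted and reduced, on the far side of the lens.

49.2 cm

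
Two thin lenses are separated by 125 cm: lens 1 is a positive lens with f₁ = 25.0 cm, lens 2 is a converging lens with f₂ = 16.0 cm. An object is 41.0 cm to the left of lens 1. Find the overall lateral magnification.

Lens 1: 1/d_i1 = 1/(25.0) − 1/(41.0) = 0.01561, so d_i1 = 64.06 cm; m₁ = −d_i1/d_o1 = -1.562.
d_o2 = 125 − (64.06) = 60.94 cm.
Lens 2: 1/d_i2 = 1/(16.0) − 1/(60.94) = 0.04609, so d_i2 = 21.70 cm; m₂ = −d_i2/d_o2 = -0.3560.
m = m₁·m₂ = (-1.562)(-0.3560) = +0.556.

m = +0.556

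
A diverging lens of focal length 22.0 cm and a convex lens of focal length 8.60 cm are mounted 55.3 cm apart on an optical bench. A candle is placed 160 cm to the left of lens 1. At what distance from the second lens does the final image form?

9.72 cm

Lens 1 is diverging, so f₁ = −22.0 cm.
Lens 1: 1/d_i1 = 1/f₁ − 1/d_o1 = 1/(-22.0) − 1/(160) = -0.05170, so d_i1 = -19.34 cm.
The intermediate image is 19.34 cm to the left of lens 1 (virtual), which is 55.3 − (-19.34) = 74.64 cm to the left of lens 2, so d_o2 = +74.64 cm.
Lens 2: 1/d_i2 = 1/f₂ − 1/d_o2 = 1/(8.60) − 1/(74.64) = 0.1029, so d_i2 = 9.72 cm.
The final image is real, 9.72 cm to the right of lens 2 (overall magnification ≈ -0.016).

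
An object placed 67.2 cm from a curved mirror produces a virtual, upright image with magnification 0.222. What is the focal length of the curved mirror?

m = −d_i/d_o ⇒ d_i = −m·d_o = −(+0.222)·(67.2) = -14.92 cm.
1/f = 1/d_o + 1/d_i = 1/(67.2) + 1/(-14.92) = -0.05214, so f = -19.2 cm.
Since f is negative, the curved mirror is convex.

f = -19.2 cm (convex)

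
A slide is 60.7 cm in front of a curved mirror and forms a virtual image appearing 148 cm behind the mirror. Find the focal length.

Virtual image ⇒ d_i = −148 cm.
1/f = 1/d_o + 1/d_i = 1/(60.7) + 1/(-148) = 0.009718, so f = 103 cm.
Since f is positive, the curved mirror is concave.

f = 103 cm (concave)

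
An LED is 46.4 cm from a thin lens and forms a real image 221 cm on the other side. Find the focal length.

f = 38.3 cm (converging)

Real image ⇒ d_i = +221 cm.
1/f = 1/d_o + 1/d_i = 1/(46.4) + 1/(221) = 0.02608, so f = 38.3 cm.
Since f is positive, the thin lens is converging.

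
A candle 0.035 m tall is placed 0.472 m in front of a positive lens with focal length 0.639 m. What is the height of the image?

1/d_i = 1/f − 1/d_o = 1/(0.6390) − 1/(0.472) = -0.5537, so d_i = -1.806 m.
m = −d_i/d_o = +3.826.
|h_i| = |m|·h_o = 3.826 × 0.035 = 0.134 m. The image is virtual, upright and enlarged, on the same side as the object.

0.134 m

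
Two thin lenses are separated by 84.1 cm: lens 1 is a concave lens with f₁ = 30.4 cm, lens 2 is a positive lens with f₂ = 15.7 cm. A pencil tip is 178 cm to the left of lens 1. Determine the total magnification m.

f₁ = −30.4 cm (diverging).
Lens 1: 1/d_i1 = 1/(-30.4) − 1/(178) = -0.03851, so d_i1 = -25.97 cm; m₁ = −d_i1/d_o1 = +0.1459.
d_o2 = 84.1 − (-25.97) = 110.1 cm.
Lens 2: 1/d_i2 = 1/(15.7) − 1/(110.1) = 0.05461, so d_i2 = 18.31 cm; m₂ = −d_i2/d_o2 = -0.1663.
m = m₁·m₂ = (+0.1459)(-0.1663) = -0.0243.

m = -0.0243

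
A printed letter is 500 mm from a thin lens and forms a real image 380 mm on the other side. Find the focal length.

Real image ⇒ d_i = +380 mm.
1/f = 1/d_o + 1/d_i = 1/(500) + 1/(380) = 0.004632, so f = 216 mm.
Since f is positive, the thin lens is converging.

f = 216 mm (converging)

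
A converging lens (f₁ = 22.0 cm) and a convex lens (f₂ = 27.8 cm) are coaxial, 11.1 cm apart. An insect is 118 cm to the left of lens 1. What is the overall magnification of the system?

Lens 1: 1/d_i1 = 1/(22.0) − 1/(118) = 0.03698, so d_i1 = 27.04 cm; m₁ = −d_i1/d_o1 = -0.2292.
d_o2 = 11.1 − (27.04) = -15.94 cm (virtual object).
Lens 2: 1/d_i2 = 1/(27.8) − 1/(-15.94) = 0.09871, so d_i2 = 10.13 cm; m₂ = −d_i2/d_o2 = +0.6356.
m = m₁·m₂ = (-0.2292)(+0.6356) = -0.146.

m = -0.146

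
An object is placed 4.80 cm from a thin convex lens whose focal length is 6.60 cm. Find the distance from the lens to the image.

Thin-lens equation: 1/v = 1/f − 1/u = 1/(6.600) − 1/(4.80) = 0.1515 − 0.2083 = -0.05682, so v = -17.6 cm.
The image is virtual, upright and enlarged, on the same side as the object.

17.6 cm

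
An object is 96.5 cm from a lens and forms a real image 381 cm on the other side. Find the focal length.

Real image ⇒ d_i = +381 cm.
1/f = 1/d_o + 1/d_i = 1/(96.5) + 1/(381) = 0.01299, so f = 77.0 cm.
Since f is positive, the lens is converging.

f = 77.0 cm (converging)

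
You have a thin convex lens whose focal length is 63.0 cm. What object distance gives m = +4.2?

m = −d_i/d_o ⇒ d_i = −m·d_o.
1/f = 1/d_o + 1/d_i = 1/d_o − 1/(m·d_o) = (1 − 1/m)/d_o, so d_o = f(1 − 1/m) = (63.00)(1 − 1/(+4.2)) = 48.0 cm.

48.0 cm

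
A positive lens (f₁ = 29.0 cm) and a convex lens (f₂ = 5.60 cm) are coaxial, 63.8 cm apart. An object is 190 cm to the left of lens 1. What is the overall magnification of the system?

Lens 1: 1/d_i1 = 1/(29.0) − 1/(190) = 0.02922, so d_i1 = 34.22 cm; m₁ = −d_i1/d_o1 = -0.1801.
d_o2 = 63.8 − (34.22) = 29.58 cm.
Lens 2: 1/d_i2 = 1/(5.60) − 1/(29.58) = 0.1448, so d_i2 = 6.908 cm; m₂ = −d_i2/d_o2 = -0.2335.
m = m₁·m₂ = (-0.1801)(-0.2335) = +0.0421.

m = +0.0421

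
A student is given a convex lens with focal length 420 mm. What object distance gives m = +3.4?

296 mm

m = −d_i/d_o ⇒ d_i = −m·d_o.
1/f = 1/d_o + 1/d_i = 1/d_o − 1/(m·d_o) = (1 − 1/m)/d_o, so d_o = f(1 − 1/m) = (420.0)(1 − 1/(+3.4)) = 296 mm.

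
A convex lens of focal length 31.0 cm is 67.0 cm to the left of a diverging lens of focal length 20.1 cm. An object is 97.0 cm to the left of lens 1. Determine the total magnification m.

m = -0.227

Lens 1: 1/d_i1 = 1/(31.0) − 1/(97.0) = 0.02195, so d_i1 = 45.56 cm; m₁ = −d_i1/d_o1 = -0.4697.
d_o2 = 67.0 − (45.56) = 21.44 cm.
f₂ = −20.1 cm (diverging).
Lens 2: 1/d_i2 = 1/(-20.1) − 1/(21.44) = -0.09639, so d_i2 = -10.37 cm; m₂ = −d_i2/d_o2 = +0.4839.
m = m₁·m₂ = (-0.4697)(+0.4839) = -0.227.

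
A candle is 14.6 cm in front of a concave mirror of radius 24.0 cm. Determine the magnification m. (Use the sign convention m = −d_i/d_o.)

f = R/2 = 24.0/2 = 12.00 cm.
1/d_i = 1/f − 1/d_o = 1/(12.00) − 1/(14.6) = 0.01484, so d_i = 67.38 cm.
m = −d_i/d_o = −(67.38)/(14.6) = -4.62.
The image is real, inverted and enlarged, in front of the mirror.

m = -4.62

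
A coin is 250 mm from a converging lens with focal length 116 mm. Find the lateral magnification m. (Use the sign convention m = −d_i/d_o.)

m = -0.866

1/d_i = 1/f − 1/d_o = 1/(116.0) − 1/(250) = 0.004621, so d_i = 216.4 mm.
m = −d_i/d_o = −(216.4)/(250) = -0.866.
The image is real, inverted and reduced, on the far side of the lens.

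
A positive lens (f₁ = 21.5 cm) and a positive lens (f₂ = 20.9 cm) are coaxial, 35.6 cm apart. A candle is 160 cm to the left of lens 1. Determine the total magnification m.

Lens 1: 1/d_i1 = 1/(21.5) − 1/(160) = 0.04026, so d_i1 = 24.84 cm; m₁ = −d_i1/d_o1 = -0.1552.
d_o2 = 35.6 − (24.84) = 10.76 cm.
Lens 2: 1/d_i2 = 1/(20.9) − 1/(10.76) = -0.04509, so d_i2 = -22.18 cm; m₂ = −d_i2/d_o2 = +2.061.
m = m₁·m₂ = (-0.1552)(+2.061) = -0.320.

m = -0.320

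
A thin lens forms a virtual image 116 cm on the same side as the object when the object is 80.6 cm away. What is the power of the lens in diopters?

Virtual image ⇒ d_i = −116 cm.
1/f = 1/d_o + 1/d_i = 1/(80.6) + 1/(-116) = 0.003786 cm⁻¹.
f = 264.1 cm = 2.641 m, so P = 1/f = +0.379 D.

P = +0.379 D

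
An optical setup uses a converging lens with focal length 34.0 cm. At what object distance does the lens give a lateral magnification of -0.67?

84.7 cm

m = −d_i/d_o ⇒ d_i = −m·d_o.
1/f = 1/d_o + 1/d_i = 1/d_o − 1/(m·d_o) = (1 − 1/m)/d_o, so d_o = f(1 − 1/m) = (34.00)(1 − 1/(-0.67)) = 84.7 cm.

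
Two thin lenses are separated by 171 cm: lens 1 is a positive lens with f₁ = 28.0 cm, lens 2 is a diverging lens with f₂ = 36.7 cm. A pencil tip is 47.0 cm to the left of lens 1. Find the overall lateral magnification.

Lens 1: 1/d_i1 = 1/(28.0) − 1/(47.0) = 0.01444, so d_i1 = 69.26 cm; m₁ = −d_i1/d_o1 = -1.474.
d_o2 = 171 − (69.26) = 101.7 cm.
f₂ = −36.7 cm (diverging).
Lens 2: 1/d_i2 = 1/(-36.7) − 1/(101.7) = -0.03708, so d_i2 = -26.97 cm; m₂ = −d_i2/d_o2 = +0.2652.
m = m₁·m₂ = (-1.474)(+0.2652) = -0.391.

m = -0.391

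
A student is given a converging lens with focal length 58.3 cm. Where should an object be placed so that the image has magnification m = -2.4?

82.6 cm

m = −d_i/d_o ⇒ d_i = −m·d_o.
1/f = 1/d_o + 1/d_i = 1/d_o − 1/(m·d_o) = (1 − 1/m)/d_o, so d_o = f(1 − 1/m) = (58.30)(1 − 1/(-2.4)) = 82.6 cm.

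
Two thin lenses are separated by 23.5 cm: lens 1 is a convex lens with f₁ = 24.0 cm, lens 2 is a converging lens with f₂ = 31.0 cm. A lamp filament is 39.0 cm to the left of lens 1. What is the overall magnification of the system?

Lens 1: 1/d_i1 = 1/(24.0) − 1/(39.0) = 0.01603, so d_i1 = 62.40 cm; m₁ = −d_i1/d_o1 = -1.600.
d_o2 = 23.5 − (62.40) = -38.90 cm (virtual object).
Lens 2: 1/d_i2 = 1/(31.0) − 1/(-38.90) = 0.05797, so d_i2 = 17.25 cm; m₂ = −d_i2/d_o2 = +0.4435.
m = m₁·m₂ = (-1.600)(+0.4435) = -0.710.

m = -0.710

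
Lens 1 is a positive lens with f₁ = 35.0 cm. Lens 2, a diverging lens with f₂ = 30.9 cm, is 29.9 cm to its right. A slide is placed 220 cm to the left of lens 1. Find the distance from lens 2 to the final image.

Lens 1: 1/d_i1 = 1/f₁ − 1/d_o1 = 1/(35.0) − 1/(220) = 0.02403, so d_i1 = 41.62 cm.
The intermediate image is 41.62 cm to the right of lens 1, which lies 11.72 cm to the right of lens 2 — a virtual object — so d_o2 = −11.72 cm.
Lens 2 is diverging, so f₂ = −30.9 cm.
Lens 2: 1/d_i2 = 1/f₂ − 1/d_o2 = 1/(-30.9) − 1/(-11.72) = 0.05296, so d_i2 = 18.9 cm.
The final image is real, 18.9 cm to the right of lens 2 (overall magnification ≈ -0.30).

18.9 cm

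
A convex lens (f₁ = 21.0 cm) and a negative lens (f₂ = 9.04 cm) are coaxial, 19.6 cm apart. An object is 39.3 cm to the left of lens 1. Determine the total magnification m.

Lens 1: 1/d_i1 = 1/(21.0) − 1/(39.3) = 0.02217, so d_i1 = 45.10 cm; m₁ = −d_i1/d_o1 = -1.148.
d_o2 = 19.6 − (45.10) = -25.50 cm (virtual object).
f₂ = −9.04 cm (diverging).
Lens 2: 1/d_i2 = 1/(-9.04) − 1/(-25.50) = -0.07140, so d_i2 = -14.00 cm; m₂ = −d_i2/d_o2 = -0.5492.
m = m₁·m₂ = (-1.148)(-0.5492) = +0.630.

m = +0.630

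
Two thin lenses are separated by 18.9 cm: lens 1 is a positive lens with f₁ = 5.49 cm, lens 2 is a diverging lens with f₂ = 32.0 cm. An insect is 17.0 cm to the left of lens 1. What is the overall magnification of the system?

m = -0.357

Lens 1: 1/d_i1 = 1/(5.49) − 1/(17.0) = 0.1233, so d_i1 = 8.109 cm; m₁ = −d_i1/d_o1 = -0.4770.
d_o2 = 18.9 − (8.109) = 10.79 cm.
f₂ = −32.0 cm (diverging).
Lens 2: 1/d_i2 = 1/(-32.0) − 1/(10.79) = -0.1239, so d_i2 = -8.069 cm; m₂ = −d_i2/d_o2 = +0.7478.
m = m₁·m₂ = (-0.4770)(+0.7478) = -0.357.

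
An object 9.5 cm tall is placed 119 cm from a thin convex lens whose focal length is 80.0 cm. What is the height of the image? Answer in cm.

19.5 cm

1/d_i = 1/f − 1/d_o = 1/(80.00) − 1/(119) = 0.004097, so d_i = 244.1 cm.
m = −d_i/d_o = -2.051.
|h_i| = |m|·h_o = 2.051 × 9.5 = 19.5 cm. The image is real, inverted and enlarged, on the far side of the lens.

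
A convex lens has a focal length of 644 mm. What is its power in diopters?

P = +1.55 D

f = 64.4 cm = 0.644 m.
P = 1/f = 1/(0.644 m) = +1.55 D.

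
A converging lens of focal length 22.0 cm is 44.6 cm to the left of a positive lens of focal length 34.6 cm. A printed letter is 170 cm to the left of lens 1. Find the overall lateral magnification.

Lens 1: 1/d_i1 = 1/(22.0) − 1/(170) = 0.03957, so d_i1 = 25.27 cm; m₁ = −d_i1/d_o1 = -0.1486.
d_o2 = 44.6 − (25.27) = 19.33 cm.
Lens 2: 1/d_i2 = 1/(34.6) − 1/(19.33) = -0.02283, so d_i2 = -43.80 cm; m₂ = −d_i2/d_o2 = +2.266.
m = m₁·m₂ = (-0.1486)(+2.266) = -0.337.

m = -0.337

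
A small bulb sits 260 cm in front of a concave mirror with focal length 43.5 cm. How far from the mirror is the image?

Mirror equation: 1/d_i = 1/f − 1/d_o = 1/(43.50) − 1/(260) = 0.02299 − 0.003846 = 0.01914, so d_i = 52.2 cm.
The image is real, inverted and reduced, in front of the mirror.

52.2 cm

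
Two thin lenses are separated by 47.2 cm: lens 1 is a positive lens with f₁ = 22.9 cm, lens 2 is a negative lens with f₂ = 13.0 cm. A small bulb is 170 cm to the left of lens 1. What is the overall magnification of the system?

Lens 1: 1/d_i1 = 1/(22.9) − 1/(170) = 0.03779, so d_i1 = 26.46 cm; m₁ = −d_i1/d_o1 = -0.1556.
d_o2 = 47.2 − (26.46) = 20.74 cm.
f₂ = −13.0 cm (diverging).
Lens 2: 1/d_i2 = 1/(-13.0) − 1/(20.74) = -0.1251, so d_i2 = -7.991 cm; m₂ = −d_i2/d_o2 = +0.3853.
m = m₁·m₂ = (-0.1556)(+0.3853) = -0.0600.

m = -0.0600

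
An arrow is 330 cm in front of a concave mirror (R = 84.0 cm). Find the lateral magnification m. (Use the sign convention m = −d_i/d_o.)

m = -0.146

f = R/2 = 84.0/2 = 42.00 cm.
1/d_i = 1/f − 1/d_o = 1/(42.00) − 1/(330) = 0.02078, so d_i = 48.12 cm.
m = −d_i/d_o = −(48.12)/(330) = -0.146.
The image is real, inverted and reduced, in front of the mirror.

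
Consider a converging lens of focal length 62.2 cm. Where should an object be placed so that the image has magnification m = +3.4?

m = −d_i/d_o ⇒ d_i = −m·d_o.
1/f = 1/d_o + 1/d_i = 1/d_o − 1/(m·d_o) = (1 − 1/m)/d_o, so d_o = f(1 − 1/m) = (62.20)(1 − 1/(+3.4)) = 43.9 cm.

43.9 cm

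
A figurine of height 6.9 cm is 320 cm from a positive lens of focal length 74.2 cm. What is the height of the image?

1/d_i = 1/f − 1/d_o = 1/(74.20) − 1/(320) = 0.01035, so d_i = 96.60 cm.
m = −d_i/d_o = -0.3019.
|h_i| = |m|·h_o = 0.3019 × 6.9 = 2.08 cm. The image is real, inverted and reduced, on the far side of the lens.

2.08 cm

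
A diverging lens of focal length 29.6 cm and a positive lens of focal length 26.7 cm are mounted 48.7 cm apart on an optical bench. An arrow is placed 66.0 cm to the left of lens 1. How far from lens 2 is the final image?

Lens 1 is diverging, so f₁ = −29.6 cm.
Lens 1: 1/d_i1 = 1/f₁ − 1/d_o1 = 1/(-29.6) − 1/(66.0) = -0.04894, so d_i1 = -20.44 cm.
The intermediate image is 20.44 cm to the left of lens 1 (virtual), which is 48.7 − (-20.44) = 69.14 cm to the left of lens 2, so d_o2 = +69.14 cm.
Lens 2: 1/d_i2 = 1/f₂ − 1/d_o2 = 1/(26.7) − 1/(69.14) = 0.02299, so d_i2 = 43.5 cm.
The final image is real, 43.5 cm to the right of lens 2 (overall magnification ≈ -0.19).

43.5 cm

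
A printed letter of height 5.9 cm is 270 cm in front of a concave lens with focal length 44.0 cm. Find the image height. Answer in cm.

For a concave lens, f = -44.0 cm.
1/d_i = 1/f − 1/d_o = 1/(-44.00) − 1/(270) = -0.02643, so d_i = -37.83 cm.
m = −d_i/d_o = +0.1401.
|h_i| = |m|·h_o = 0.1401 × 5.9 = 0.827 cm. The image is virtual, upright and reduced, on the same side as the object.

0.827 cm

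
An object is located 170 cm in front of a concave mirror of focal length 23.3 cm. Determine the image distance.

Mirror equation: 1/s_i = 1/f − 1/s_o = 1/(23.30) − 1/(170) = 0.04292 − 0.005882 = 0.03704, so s_i = 27.0 cm.
The image is real, inverted and reduced, in front of the mirror.

27.0 cm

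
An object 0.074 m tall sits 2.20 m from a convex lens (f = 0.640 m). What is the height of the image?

1/d_i = 1/f − 1/d_o = 1/(0.6400) − 1/(2.20) = 1.108, so d_i = 0.9026 m.
m = −d_i/d_o = -0.4103.
|h_i| = |m|·h_o = 0.4103 × 0.074 = 0.0304 m. The image is real, inverted and reduced, on the far side of the lens.

0.0304 m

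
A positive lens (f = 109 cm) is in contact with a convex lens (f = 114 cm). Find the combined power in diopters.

P = +1.79 D

P₁ = 1/f₁ = 1/(1.09 m) = +0.9174 D; P₂ = 1/f₂ = 1/(1.14 m) = +0.8772 D.
For thin lenses in contact, P = P₁ + P₂ = (+0.9174) + (+0.8772) = +1.79 D.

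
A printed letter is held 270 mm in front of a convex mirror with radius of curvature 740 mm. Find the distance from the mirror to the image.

156 mm

f = R/2 = 740/2 = 370.0 mm; for a convex mirror, f = -370.0 mm.
Mirror equation: 1/q = 1/f − 1/p = 1/(-370.0) − 1/(270) = -0.002703 − 0.003704 = -0.006406, so q = -156 mm.
The image is virtual, upright and reduced, behind the mirror.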